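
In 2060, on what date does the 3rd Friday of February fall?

The first Friday of February 2060 is February 6.
The 3rd Friday is 2 weeks later: 6 + 14 = 20.

20 February 2060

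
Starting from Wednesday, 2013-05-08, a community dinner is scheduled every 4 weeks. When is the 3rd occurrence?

The 3rd occurrence is 2 intervals after the first: 2 × 28 = 56 days after 2013-05-08.
May has 31 days — 23 days to the end of May leaves 33.
June has 30 days (3 left).
3 days into July → 2013-07-03.

2013-07-03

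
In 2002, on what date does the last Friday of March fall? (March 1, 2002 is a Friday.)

2002-03-29

March 2002 begins on a Friday, so the first Friday is March 1.
March 2002 has 31 days. Adding weeks: 1, 8, 15, 22, 29 — the last one ≤ 31 is the 29th.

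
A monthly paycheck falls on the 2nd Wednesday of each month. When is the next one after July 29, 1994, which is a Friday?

July 1994 starts on a Friday; its first Wednesday is the 6th, so the 2nd Wednesday is the 13th — July 13, 1994.
That is not after July 29, 1994, so look at August 1994.
August 1994 starts on a Monday; its first Wednesday is the 3rd, so the 2nd Wednesday is the 10th — August 10, 1994.

August 10, 1994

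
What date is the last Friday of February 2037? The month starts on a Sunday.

27 February 2037

February 2037 begins on a Sunday, so the first Friday is February 6 (5 days later).
February 2037 has 28 days. Adding weeks: 6, 13, 20, 27 — the last one ≤ 28 is the 27th.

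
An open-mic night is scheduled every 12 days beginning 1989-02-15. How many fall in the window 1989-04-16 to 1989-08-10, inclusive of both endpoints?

10

Occurrences land 12·i days after 1989-02-15 for i = 0, 1, 2, …
1989-04-16 is 60 days after the start; 60 ÷ 12 = 5 remainder 0. First occurrence in the window: #6 on 1989-04-16 (5×12 = 60 days in).
1989-08-10 is 176 days after the start; 176 ÷ 12 = 14 remainder 8. Last occurrence in the window: #15 on 1989-08-02.
Occurrences #6 through #15: 10 in total.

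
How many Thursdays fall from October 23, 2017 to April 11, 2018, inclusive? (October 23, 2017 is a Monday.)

24

October 23, 2017 is a Monday; the first Thursday on or after it is October 26, 2017 (3 days later).
From October 26, 2017 to April 11, 2018: 5 + 30 + 31 + 31 + 28 + 31 + 11 = 167 days (rest of October, November, December, January, February, March, April).
167 ÷ 7 = 23 full weeks with remainder 6, so 23 more Thursdays after the first → 24.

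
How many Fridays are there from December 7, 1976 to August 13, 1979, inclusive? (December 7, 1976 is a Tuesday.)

December 7, 1976 is a Tuesday; the first Friday on or after it is December 10, 1976 (3 days later).
From December 10, 1976 to August 13, 1979: 21 + 365 + 365 + 225 = 976 days (rest of 1976, 1977, 1978, to August 13, 1979 in 1979).
976 ÷ 7 = 139 full weeks with remainder 3, so 139 more Fridays after the first → 140.

140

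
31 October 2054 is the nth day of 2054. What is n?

304

Days in months before October: 31 + 28 + 31 + 30 + 31 + 30 + 31 + 31 + 30 = 273.
Plus 31 days into October → day 304.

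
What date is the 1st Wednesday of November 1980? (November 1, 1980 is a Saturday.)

1980-11-05

November 1980 begins on a Saturday, so the first Wednesday is November 5 (4 days later).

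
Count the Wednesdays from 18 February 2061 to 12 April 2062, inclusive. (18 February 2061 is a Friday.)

60

18 February 2061 is a Friday; the first Wednesday on or after it is 23 February 2061 (5 days later).
From 23 February 2061 to 12 April 2062: 311 + 102 = 413 days (rest of 2061, to 12 April 2062 in 2062).
413 ÷ 7 = 59 full weeks with remainder 0, so 59 more Wednesdays after the first → 60.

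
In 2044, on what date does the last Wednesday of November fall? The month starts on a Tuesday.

November 2044 begins on a Tuesday, so the first Wednesday is November 2 (1 day later).
November 2044 has 30 days. Adding weeks: 2, 9, 16, 23, 30 — the last one ≤ 30 is the 30th.

November 30, 2044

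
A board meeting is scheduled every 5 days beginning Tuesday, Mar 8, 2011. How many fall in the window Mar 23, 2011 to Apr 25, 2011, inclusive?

7

Occurrences land 5·i days after Mar 8, 2011 for i = 0, 1, 2, …
Mar 23, 2011 is 15 days after the start; 15 ÷ 5 = 3 remainder 0. First occurrence in the window: #4 on Mar 23, 2011 (3×5 = 15 days in).
Apr 25, 2011 is 48 days after the start; 48 ÷ 5 = 9 remainder 3. Last occurrence in the window: #10 on Apr 22, 2011.
Occurrences #4 through #10: 7 in total.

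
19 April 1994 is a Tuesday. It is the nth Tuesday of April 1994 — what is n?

3rd

Day 19 falls in week ⌈19/7⌉ of the month.
Days 1–7 hold the 1st Tuesday, 8–14 the 2nd, 15–21 the 3rd, 22–28 the 4th, 29–31 the 5th.
19 is in the range for the 3rd.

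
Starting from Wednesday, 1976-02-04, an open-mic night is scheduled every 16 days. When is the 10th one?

1976-06-27

The 10th occurrence is 9 intervals after the first: 9 × 16 = 144 days after 1976-02-04.
February has 29 days — 25 days to the end of February leaves 119.
March has 31 days (88 left).
April has 30 days (58 left).
May has 31 days (27 left).
27 days into June → 1976-06-27.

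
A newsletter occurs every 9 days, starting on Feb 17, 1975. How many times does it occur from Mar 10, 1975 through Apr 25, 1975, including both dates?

Occurrences land 9·i days after Feb 17, 1975 for i = 0, 1, 2, …
Mar 10, 1975 is 21 days after the start; 21 ÷ 9 = 2 remainder 3; since the remainder is 3, round up to i = 3. First occurrence in the window: #4 on Mar 16, 1975 (3×9 = 27 days in).
Apr 25, 1975 is 67 days after the start; 67 ÷ 9 = 7 remainder 4. Last occurrence in the window: #8 on Apr 21, 1975.
Occurrences #4 through #8: 5 in total.

5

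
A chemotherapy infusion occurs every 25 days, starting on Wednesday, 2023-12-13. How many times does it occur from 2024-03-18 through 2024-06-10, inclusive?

Occurrences land 25·i days after 2023-12-13 for i = 0, 1, 2, …
2024-03-18 is 96 days after the start; 96 ÷ 25 = 3 remainder 21; since the remainder is 21, round up to i = 4. First occurrence in the window: #5 on 2024-03-22 (4×25 = 100 days in).
2024-06-10 is 180 days after the start; 180 ÷ 25 = 7 remainder 5. Last occurrence in the window: #8 on 2024-06-05.
Occurrences #5 through #8: 4 in total.

4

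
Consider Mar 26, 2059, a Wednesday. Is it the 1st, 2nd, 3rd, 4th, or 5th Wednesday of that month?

4th

Day 26 falls in week ⌈26/7⌉ of the month.
Days 1–7 hold the 1st Wednesday, 8–14 the 2nd, 15–21 the 3rd, 22–28 the 4th, 29–31 the 5th.
26 is in the range for the 4th.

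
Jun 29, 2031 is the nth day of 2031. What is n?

180

Days in months before Jun: 31 + 28 + 31 + 30 + 31 = 151.
Plus 29 days into Jun → day 180.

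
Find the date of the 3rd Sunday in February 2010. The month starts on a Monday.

February 2010 begins on a Monday, so the first Sunday is February 7 (6 days later).
The 3rd Sunday is 2 weeks later: 7 + 14 = 21.

21 February 2010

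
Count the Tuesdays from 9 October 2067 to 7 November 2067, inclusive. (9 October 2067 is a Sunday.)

9 October 2067 is a Sunday; the first Tuesday on or after it is 11 October 2067 (2 days later).
From 11 October 2067 to 7 November 2067: 20 + 7 = 27 days (rest of October, November).
27 ÷ 7 = 3 full weeks with remainder 6, so 3 more Tuesdays after the first → 4.

4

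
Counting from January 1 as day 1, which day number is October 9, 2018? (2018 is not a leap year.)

282

Days in months before October: 31 + 28 + 31 + 30 + 31 + 30 + 31 + 31 + 30 = 273.
Plus 9 days into October → day 282.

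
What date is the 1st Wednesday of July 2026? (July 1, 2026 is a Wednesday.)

1 July 2026

July 2026 begins on a Wednesday, so the first Wednesday is July 1.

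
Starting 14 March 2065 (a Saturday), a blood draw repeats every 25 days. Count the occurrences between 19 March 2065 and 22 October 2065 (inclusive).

8

Occurrences land 25·i days after 14 March 2065 for i = 0, 1, 2, …
19 March 2065 is 5 days after the start; 5 ÷ 25 = 0 remainder 5; since the remainder is 5, round up to i = 1. First occurrence in the window: #2 on 8 April 2065 (1×25 = 25 days in).
22 October 2065 is 222 days after the start; 222 ÷ 25 = 8 remainder 22. Last occurrence in the window: #9 on 30 September 2065.
Occurrences #2 through #9: 8 in total.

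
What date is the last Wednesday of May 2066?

The first Wednesday of May 2066 is May 5.
May 2066 has 31 days. Adding weeks: 5, 12, 19, 26 — the last one ≤ 31 is the 26th.

May 26, 2066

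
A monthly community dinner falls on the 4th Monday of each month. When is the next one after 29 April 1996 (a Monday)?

27 May 1996

April 1996 starts on a Monday; its first Monday is the 1st, so the 4th Monday is the 22nd — 22 April 1996.
That is not after 29 April 1996, so look at May 1996.
May 1996 starts on a Wednesday; its first Monday is the 6th, so the 4th Monday is the 27th — 27 May 1996.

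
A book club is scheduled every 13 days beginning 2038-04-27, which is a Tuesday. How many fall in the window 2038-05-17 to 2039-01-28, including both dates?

20

Occurrences land 13·i days after 2038-04-27 for i = 0, 1, 2, …
2038-05-17 is 20 days after the start; 20 ÷ 13 = 1 remainder 7; since the remainder is 7, round up to i = 2. First occurrence in the window: #3 on 2038-05-23 (2×13 = 26 days in).
2039-01-28 is 276 days after the start; 276 ÷ 13 = 21 remainder 3. Last occurrence in the window: #22 on 2039-01-25.
Occurrences #3 through #22: 20 in total.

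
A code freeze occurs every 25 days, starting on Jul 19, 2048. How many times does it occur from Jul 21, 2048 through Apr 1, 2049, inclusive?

Occurrences land 25·i days after Jul 19, 2048 for i = 0, 1, 2, …
Jul 21, 2048 is 2 days after the start; 2 ÷ 25 = 0 remainder 2; since the remainder is 2, round up to i = 1. First occurrence in the window: #2 on Aug 13, 2048 (1×25 = 25 days in).
Apr 1, 2049 is 256 days after the start; 256 ÷ 25 = 10 remainder 6. Last occurrence in the window: #11 on Mar 26, 2049.
Occurrences #2 through #11: 10 in total.

10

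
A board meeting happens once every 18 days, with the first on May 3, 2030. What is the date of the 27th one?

Aug 14, 2031

The 27th occurrence is 26 intervals after the first: 26 × 18 = 468 days after May 3, 2030.
May has 31 days — 28 days to the end of May leaves 440.
From end of May to end of 2030 is 214 days (226 left).
Jan has 31 days (195 left).
Feb has 28 days (167 left).
Mar has 31 days (136 left).
Apr has 30 days (106 left).
May has 31 days (75 left).
Jun has 30 days (45 left).
Jul has 31 days (14 left).
14 days into Aug → Aug 14, 2031.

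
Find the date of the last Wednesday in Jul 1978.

Jul 1978 begins on a Saturday, so the first Wednesday is Jul 5 (4 days later).
Jul 1978 has 31 days. Adding weeks: 5, 12, 19, 26 — the last one ≤ 31 is the 26th.

Jul 26, 1978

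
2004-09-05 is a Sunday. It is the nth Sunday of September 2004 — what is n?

Day 5 falls in week ⌈5/7⌉ of the month.
Days 1–7 hold the 1st Sunday, 8–14 the 2nd, 15–21 the 3rd, 22–28 the 4th, 29–31 the 5th.
5 is in the range for the 1st.

1st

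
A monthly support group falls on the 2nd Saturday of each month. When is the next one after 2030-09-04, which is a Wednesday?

2030-09-14

September 2030 starts on a Sunday; its first Saturday is the 7th, so the 2nd Saturday is the 14th — 2030-09-14.
2030-09-14 is after 2030-09-04, so that is the next one.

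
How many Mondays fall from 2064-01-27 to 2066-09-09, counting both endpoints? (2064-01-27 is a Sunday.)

2064-01-27 is a Sunday; the first Monday on or after it is 2064-01-28 (1 day later).
From 2064-01-28 to 2066-09-09: 338 + 365 + 252 = 955 days (rest of 2064, 2065, to 2066-09-09 in 2066).
955 ÷ 7 = 136 full weeks with remainder 3, so 136 more Mondays after the first → 137.

137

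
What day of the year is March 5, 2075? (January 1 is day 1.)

64

Days in months before March: 31 + 28 = 59.
Plus 5 days into March → day 64.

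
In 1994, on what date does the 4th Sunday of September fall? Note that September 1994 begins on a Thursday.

1994-09-25

September 1994 begins on a Thursday, so the first Sunday is September 4 (3 days later).
The 4th Sunday is 3 weeks later: 4 + 21 = 25.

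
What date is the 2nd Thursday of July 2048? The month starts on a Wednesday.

9 July 2048

July 2048 begins on a Wednesday, so the first Thursday is July 2 (1 day later).
The 2nd Thursday is 1 weeks later: 2 + 7 = 9.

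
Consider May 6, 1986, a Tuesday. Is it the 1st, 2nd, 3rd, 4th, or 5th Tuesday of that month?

Day 6 falls in week ⌈6/7⌉ of the month.
Days 1–7 hold the 1st Tuesday, 8–14 the 2nd, 15–21 the 3rd, 22–28 the 4th, 29–31 the 5th.
6 is in the range for the 1st.

1st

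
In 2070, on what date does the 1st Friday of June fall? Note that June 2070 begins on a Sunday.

2070-06-06

June 2070 begins on a Sunday, so the first Friday is June 6 (5 days later).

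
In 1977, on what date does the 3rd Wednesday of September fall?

September 1977 begins on a Thursday, so the first Wednesday is September 7 (6 days later).
The 3rd Wednesday is 2 weeks later: 7 + 14 = 21.

21 September 1977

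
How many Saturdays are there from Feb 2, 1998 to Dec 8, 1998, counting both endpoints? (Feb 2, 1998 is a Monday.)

Feb 2, 1998 is a Monday; the first Saturday on or after it is Feb 7, 1998 (5 days later).
From Feb 7, 1998 to Dec 8, 1998: 21 + 31 + 30 + 31 + 30 + 31 + 31 + 30 + 31 + 30 + 8 = 304 days (rest of Feb, Mar, Apr, May, Jun, Jul, Aug, Sep, Oct, Nov, Dec).
304 ÷ 7 = 43 full weeks with remainder 3, so 43 more Saturdays after the first → 44.

44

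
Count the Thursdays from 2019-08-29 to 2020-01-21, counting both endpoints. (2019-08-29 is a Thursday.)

2019-08-29 is a Thursday; the first Thursday on or after it is 2019-08-29.
From 2019-08-29 to 2020-01-21: 2 + 30 + 31 + 30 + 31 + 21 = 145 days (rest of August, September, October, November, December, January).
145 ÷ 7 = 20 full weeks with remainder 5, so 20 more Thursdays after the first → 21.

21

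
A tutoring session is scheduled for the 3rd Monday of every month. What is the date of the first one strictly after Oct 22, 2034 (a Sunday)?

Oct 2034 starts on a Sunday; its first Monday is the 2nd, so the 3rd Monday is the 16th — Oct 16, 2034.
That is not after Oct 22, 2034, so look at Nov 2034.
Nov 2034 starts on a Wednesday; its first Monday is the 6th, so the 3rd Monday is the 20th — Nov 20, 2034.

Nov 20, 2034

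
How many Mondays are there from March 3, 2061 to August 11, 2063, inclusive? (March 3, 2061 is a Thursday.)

March 3, 2061 is a Thursday; the first Monday on or after it is March 7, 2061 (4 days later).
From March 7, 2061 to August 11, 2063: 299 + 365 + 223 = 887 days (rest of 2061, 2062, to August 11, 2063 in 2063).
887 ÷ 7 = 126 full weeks with remainder 5, so 126 more Mondays after the first → 127.

127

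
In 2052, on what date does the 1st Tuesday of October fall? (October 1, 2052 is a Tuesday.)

October 2052 begins on a Tuesday, so the first Tuesday is October 1.

1 October 2052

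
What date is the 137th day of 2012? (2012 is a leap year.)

January has 31 days (137 − 31 = 106 remain).
February has 29 days (106 − 29 = 77 remain).
March has 31 days (77 − 31 = 46 remain).
April has 30 days (46 − 30 = 16 remain).
16 into May → May 16.

2012-05-16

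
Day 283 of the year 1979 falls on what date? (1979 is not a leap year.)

October 10, 1979

January has 31 days (283 − 31 = 252 remain).
February has 28 days (252 − 28 = 224 remain).
March has 31 days (224 − 31 = 193 remain).
April has 30 days (193 − 30 = 163 remain).
May has 31 days (163 − 31 = 132 remain).
June has 30 days (132 − 30 = 102 remain).
July has 31 days (102 − 31 = 71 remain).
August has 31 days (71 − 31 = 40 remain).
September has 30 days (40 − 30 = 10 remain).
10 into October → October 10.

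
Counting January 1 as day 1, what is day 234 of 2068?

Aug 21, 2068

Jan has 31 days (234 − 31 = 203 remain).
Feb has 29 days (203 − 29 = 174 remain).
Mar has 31 days (174 − 31 = 143 remain).
Apr has 30 days (143 − 30 = 113 remain).
May has 31 days (113 − 31 = 82 remain).
Jun has 30 days (82 − 30 = 52 remain).
Jul has 31 days (52 − 31 = 21 remain).
21 into Aug → Aug 21.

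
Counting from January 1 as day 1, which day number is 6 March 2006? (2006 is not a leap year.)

Days in months before March: 31 + 28 = 59.
Plus 6 days into March → day 65.

65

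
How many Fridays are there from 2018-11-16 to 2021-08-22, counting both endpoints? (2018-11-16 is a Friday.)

145

2018-11-16 is a Friday; the first Friday on or after it is 2018-11-16.
From 2018-11-16 to 2021-08-22: 45 + 365 + 366 + 234 = 1010 days (rest of 2018, 2019, 2020, to 2021-08-22 in 2021).
1010 ÷ 7 = 144 full weeks with remainder 2, so 144 more Fridays after the first → 145.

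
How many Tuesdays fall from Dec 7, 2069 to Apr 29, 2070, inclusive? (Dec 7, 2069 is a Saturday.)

21

Dec 7, 2069 is a Saturday; the first Tuesday on or after it is Dec 10, 2069 (3 days later).
From Dec 10, 2069 to Apr 29, 2070: 21 + 31 + 28 + 31 + 29 = 140 days (rest of Dec, Jan, Feb, Mar, Apr).
140 ÷ 7 = 20 full weeks with remainder 0, so 20 more Tuesdays after the first → 21.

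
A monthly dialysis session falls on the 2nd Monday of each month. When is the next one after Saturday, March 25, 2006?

April 10, 2006

March 2006 starts on a Wednesday; its first Monday is the 6th, so the 2nd Monday is the 13th — March 13, 2006.
That is not after March 25, 2006, so look at April 2006.
April 2006 starts on a Saturday; its first Monday is the 3rd, so the 2nd Monday is the 10th — April 10, 2006.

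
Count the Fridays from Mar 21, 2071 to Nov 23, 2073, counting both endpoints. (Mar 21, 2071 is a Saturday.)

Mar 21, 2071 is a Saturday; the first Friday on or after it is Mar 27, 2071 (6 days later).
From Mar 27, 2071 to Nov 23, 2073: 279 + 366 + 327 = 972 days (rest of 2071, 2072, to Nov 23, 2073 in 2073).
972 ÷ 7 = 138 full weeks with remainder 6, so 138 more Fridays after the first → 139.

139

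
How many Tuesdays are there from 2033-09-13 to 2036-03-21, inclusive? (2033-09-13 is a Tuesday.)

132

2033-09-13 is a Tuesday; the first Tuesday on or after it is 2033-09-13.
From 2033-09-13 to 2036-03-21: 109 + 365 + 365 + 81 = 920 days (rest of 2033, 2034, 2035, to 2036-03-21 in 2036).
920 ÷ 7 = 131 full weeks with remainder 3, so 131 more Tuesdays after the first → 132.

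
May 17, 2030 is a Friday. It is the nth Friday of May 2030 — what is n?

Day 17 falls in week ⌈17/7⌉ of the month.
Days 1–7 hold the 1st Friday, 8–14 the 2nd, 15–21 the 3rd, 22–28 the 4th, 29–31 the 5th.
17 is in the range for the 3rd.

3rd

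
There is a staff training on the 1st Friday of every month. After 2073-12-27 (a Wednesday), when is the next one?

2074-01-05

December 2073 starts on a Friday, so its 1st Friday is 2073-12-01.
That is not after 2073-12-27, so look at January 2074.
January 2074 starts on a Monday, so its 1st Friday is 2074-01-05 (4 days in).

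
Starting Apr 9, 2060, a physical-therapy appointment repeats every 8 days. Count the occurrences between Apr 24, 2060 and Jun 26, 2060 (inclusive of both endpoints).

Occurrences land 8·i days after Apr 9, 2060 for i = 0, 1, 2, …
Apr 24, 2060 is 15 days after the start; 15 ÷ 8 = 1 remainder 7; since the remainder is 7, round up to i = 2. First occurrence in the window: #3 on Apr 25, 2060 (2×8 = 16 days in).
Jun 26, 2060 is 78 days after the start; 78 ÷ 8 = 9 remainder 6. Last occurrence in the window: #10 on Jun 20, 2060.
Occurrences #3 through #10: 8 in total.

8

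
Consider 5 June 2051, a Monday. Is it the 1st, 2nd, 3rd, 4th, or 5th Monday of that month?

Day 5 falls in week ⌈5/7⌉ of the month.
Days 1–7 hold the 1st Monday, 8–14 the 2nd, 15–21 the 3rd, 22–28 the 4th, 29–31 the 5th.
5 is in the range for the 1st.

1st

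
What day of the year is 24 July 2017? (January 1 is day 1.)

Days in months before July: 31 + 28 + 31 + 30 + 31 + 30 = 181.
Plus 24 days into July → day 205.

205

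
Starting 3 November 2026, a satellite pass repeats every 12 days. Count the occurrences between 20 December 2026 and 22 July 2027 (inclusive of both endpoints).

18

Occurrences land 12·i days after 3 November 2026 for i = 0, 1, 2, …
20 December 2026 is 47 days after the start; 47 ÷ 12 = 3 remainder 11; since the remainder is 11, round up to i = 4. First occurrence in the window: #5 on 21 December 2026 (4×12 = 48 days in).
22 July 2027 is 261 days after the start; 261 ÷ 12 = 21 remainder 9. Last occurrence in the window: #22 on 13 July 2027.
Occurrences #5 through #22: 18 in total.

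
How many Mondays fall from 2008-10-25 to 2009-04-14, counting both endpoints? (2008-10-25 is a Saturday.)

25

2008-10-25 is a Saturday; the first Monday on or after it is 2008-10-27 (2 days later).
From 2008-10-27 to 2009-04-14: 4 + 30 + 31 + 31 + 28 + 31 + 14 = 169 days (rest of October, November, December, January, February, March, April).
169 ÷ 7 = 24 full weeks with remainder 1, so 24 more Mondays after the first → 25.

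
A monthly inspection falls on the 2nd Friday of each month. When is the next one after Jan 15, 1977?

Jan 1977 starts on a Saturday; its first Friday is the 7th, so the 2nd Friday is the 14th — Jan 14, 1977.
That is not after Jan 15, 1977, so look at Feb 1977.
Feb 1977 starts on a Tuesday; its first Friday is the 4th, so the 2nd Friday is the 11th — Feb 11, 1977.

Feb 11, 1977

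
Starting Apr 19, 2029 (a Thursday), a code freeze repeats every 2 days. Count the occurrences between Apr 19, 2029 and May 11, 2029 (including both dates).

Occurrences land 2·i days after Apr 19, 2029 for i = 0, 1, 2, …
The window opens on the start date, so the first occurrence inside is #1 on Apr 19, 2029.
May 11, 2029 is 22 days after the start; 22 ÷ 2 = 11 remainder 0. Last occurrence in the window: #12 on May 11, 2029.
Occurrences #1 through #12: 12 in total.

12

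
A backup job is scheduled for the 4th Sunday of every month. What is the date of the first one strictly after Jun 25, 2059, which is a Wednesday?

Jun 2059 starts on a Sunday; its first Sunday is the 1st, so the 4th Sunday is the 22nd — Jun 22, 2059.
That is not after Jun 25, 2059, so look at Jul 2059.
Jul 2059 starts on a Tuesday; its first Sunday is the 6th, so the 4th Sunday is the 27th — Jul 27, 2059.

Jul 27, 2059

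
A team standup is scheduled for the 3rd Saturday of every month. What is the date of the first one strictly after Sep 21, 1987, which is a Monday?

Sep 1987 starts on a Tuesday; its first Saturday is the 5th, so the 3rd Saturday is the 19th — Sep 19, 1987.
That is not after Sep 21, 1987, so look at Oct 1987.
Oct 1987 starts on a Thursday; its first Saturday is the 3rd, so the 3rd Saturday is the 17th — Oct 17, 1987.

Oct 17, 1987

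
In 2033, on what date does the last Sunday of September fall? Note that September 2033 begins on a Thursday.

September 2033 begins on a Thursday, so the first Sunday is September 4 (3 days later).
September 2033 has 30 days. Adding weeks: 4, 11, 18, 25 — the last one ≤ 30 is the 25th.

2033-09-25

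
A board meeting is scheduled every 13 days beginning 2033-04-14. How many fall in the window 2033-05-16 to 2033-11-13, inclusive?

14

Occurrences land 13·i days after 2033-04-14 for i = 0, 1, 2, …
2033-05-16 is 32 days after the start; 32 ÷ 13 = 2 remainder 6; since the remainder is 6, round up to i = 3. First occurrence in the window: #4 on 2033-05-23 (3×13 = 39 days in).
2033-11-13 is 213 days after the start; 213 ÷ 13 = 16 remainder 5. Last occurrence in the window: #17 on 2033-11-08.
Occurrences #4 through #17: 14 in total.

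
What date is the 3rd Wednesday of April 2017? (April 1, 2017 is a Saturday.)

April 2017 begins on a Saturday, so the first Wednesday is April 5 (4 days later).
The 3rd Wednesday is 2 weeks later: 5 + 14 = 19.

April 19, 2017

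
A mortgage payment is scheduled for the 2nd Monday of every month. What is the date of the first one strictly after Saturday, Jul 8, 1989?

Jul 1989 starts on a Saturday; its first Monday is the 3rd, so the 2nd Monday is the 10th — Jul 10, 1989.
Jul 10, 1989 is after Jul 8, 1989, so that is the next one.

Jul 10, 1989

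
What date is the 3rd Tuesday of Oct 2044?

Oct 18, 2044

The first Tuesday of Oct 2044 is Oct 4.
The 3rd Tuesday is 2 weeks later: 4 + 14 = 18.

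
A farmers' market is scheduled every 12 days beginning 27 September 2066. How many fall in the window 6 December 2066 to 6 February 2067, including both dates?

Occurrences land 12·i days after 27 September 2066 for i = 0, 1, 2, …
6 December 2066 is 70 days after the start; 70 ÷ 12 = 5 remainder 10; since the remainder is 10, round up to i = 6. First occurrence in the window: #7 on 8 December 2066 (6×12 = 72 days in).
6 February 2067 is 132 days after the start; 132 ÷ 12 = 11 remainder 0. Last occurrence in the window: #12 on 6 February 2067.
Occurrences #7 through #12: 6 in total.

6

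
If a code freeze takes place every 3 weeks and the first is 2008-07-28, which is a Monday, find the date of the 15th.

2009-05-18

The 15th occurrence is 14 intervals after the first: 14 × 21 = 294 days after 2008-07-28.
July has 31 days — 3 days to the end of July leaves 291.
August has 31 days (260 left).
September has 30 days (230 left).
October has 31 days (199 left).
November has 30 days (169 left).
December has 31 days (138 left).
January has 31 days (107 left).
February has 28 days (79 left).
March has 31 days (48 left).
April has 30 days (18 left).
18 days into May → 2009-05-18.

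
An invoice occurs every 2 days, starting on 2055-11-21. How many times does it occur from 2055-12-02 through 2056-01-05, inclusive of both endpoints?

Occurrences land 2·i days after 2055-11-21 for i = 0, 1, 2, …
2055-12-02 is 11 days after the start; 11 ÷ 2 = 5 remainder 1; since the remainder is 1, round up to i = 6. First occurrence in the window: #7 on 2055-12-03 (6×2 = 12 days in).
2056-01-05 is 45 days after the start; 45 ÷ 2 = 22 remainder 1. Last occurrence in the window: #23 on 2056-01-04.
Occurrences #7 through #23: 17 in total.

17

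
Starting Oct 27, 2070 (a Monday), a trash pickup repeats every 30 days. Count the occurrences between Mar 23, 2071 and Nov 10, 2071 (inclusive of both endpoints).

Occurrences land 30·i days after Oct 27, 2070 for i = 0, 1, 2, …
Mar 23, 2071 is 147 days after the start; 147 ÷ 30 = 4 remainder 27; since the remainder is 27, round up to i = 5. First occurrence in the window: #6 on Mar 26, 2071 (5×30 = 150 days in).
Nov 10, 2071 is 379 days after the start; 379 ÷ 30 = 12 remainder 19. Last occurrence in the window: #13 on Oct 22, 2071.
Occurrences #6 through #13: 8 in total.

8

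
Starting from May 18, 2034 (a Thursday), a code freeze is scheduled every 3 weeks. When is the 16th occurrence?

March 29, 2035

The 16th occurrence is 15 intervals after the first: 15 × 21 = 315 days after May 18, 2034.
May has 31 days — 13 days to the end of May leaves 302.
June has 30 days (272 left).
July has 31 days (241 left).
August has 31 days (210 left).
September has 30 days (180 left).
October has 31 days (149 left).
November has 30 days (119 left).
December has 31 days (88 left).
January has 31 days (57 left).
February has 28 days (29 left).
29 days into March → March 29, 2035.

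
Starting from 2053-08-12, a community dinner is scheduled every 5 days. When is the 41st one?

The 41st occurrence is 40 intervals after the first: 40 × 5 = 200 days after 2053-08-12.
August has 31 days — 19 days to the end of August leaves 181.
September has 30 days (151 left).
October has 31 days (120 left).
November has 30 days (90 left).
December has 31 days (59 left).
January has 31 days (28 left).
28 days into February → 2054-02-28.

2054-02-28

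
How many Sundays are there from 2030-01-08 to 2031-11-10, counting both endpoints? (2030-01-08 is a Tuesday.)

96

2030-01-08 is a Tuesday; the first Sunday on or after it is 2030-01-13 (5 days later).
From 2030-01-13 to 2031-11-10: 352 + 314 = 666 days (rest of 2030, to 2031-11-10 in 2031).
666 ÷ 7 = 95 full weeks with remainder 1, so 95 more Sundays after the first → 96.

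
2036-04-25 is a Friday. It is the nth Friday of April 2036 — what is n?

Day 25 falls in week ⌈25/7⌉ of the month.
Days 1–7 hold the 1st Friday, 8–14 the 2nd, 15–21 the 3rd, 22–28 the 4th, 29–31 the 5th.
25 is in the range for the 4th.

4th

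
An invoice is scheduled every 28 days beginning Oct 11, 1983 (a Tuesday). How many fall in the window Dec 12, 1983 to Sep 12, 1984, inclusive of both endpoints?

Occurrences land 28·i days after Oct 11, 1983 for i = 0, 1, 2, …
Dec 12, 1983 is 62 days after the start; 62 ÷ 28 = 2 remainder 6; since the remainder is 6, round up to i = 3. First occurrence in the window: #4 on Jan 3, 1984 (3×28 = 84 days in).
Sep 12, 1984 is 337 days after the start; 337 ÷ 28 = 12 remainder 1. Last occurrence in the window: #13 on Sep 11, 1984.
Occurrences #4 through #13: 10 in total.

10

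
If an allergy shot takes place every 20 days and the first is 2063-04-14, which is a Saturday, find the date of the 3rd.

2063-05-24

The 3rd occurrence is 2 intervals after the first: 2 × 20 = 40 days after 2063-04-14.
April has 30 days — 16 days to the end of April leaves 24.
24 days into May → 2063-05-24.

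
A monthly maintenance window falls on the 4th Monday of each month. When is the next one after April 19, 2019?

April 22, 2019

April 2019 starts on a Monday; its first Monday is the 1st, so the 4th Monday is the 22nd — April 22, 2019.
April 22, 2019 is after April 19, 2019, so that is the next one.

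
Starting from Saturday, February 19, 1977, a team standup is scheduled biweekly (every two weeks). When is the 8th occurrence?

May 28, 1977

The 8th occurrence is 7 intervals after the first: 7 × 14 = 98 days after February 19, 1977.
February has 28 days — 9 days to the end of February leaves 89.
March has 31 days (58 left).
April has 30 days (28 left).
28 days into May → May 28, 1977.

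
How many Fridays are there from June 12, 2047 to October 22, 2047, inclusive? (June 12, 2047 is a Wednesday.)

19

June 12, 2047 is a Wednesday; the first Friday on or after it is June 14, 2047 (2 days later).
From June 14, 2047 to October 22, 2047: 16 + 31 + 31 + 30 + 22 = 130 days (rest of June, July, August, September, October).
130 ÷ 7 = 18 full weeks with remainder 4, so 18 more Fridays after the first → 19.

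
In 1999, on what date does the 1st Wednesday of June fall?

June 2, 1999

The first Wednesday of June 1999 is June 2.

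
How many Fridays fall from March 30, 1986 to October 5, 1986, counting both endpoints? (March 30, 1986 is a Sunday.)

27

March 30, 1986 is a Sunday; the first Friday on or after it is April 4, 1986 (5 days later).
From April 4, 1986 to October 5, 1986: 26 + 31 + 30 + 31 + 31 + 30 + 5 = 184 days (rest of April, May, June, July, August, September, October).
184 ÷ 7 = 26 full weeks with remainder 2, so 26 more Fridays after the first → 27.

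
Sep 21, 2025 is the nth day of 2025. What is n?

264

Days in months before Sep: 31 + 28 + 31 + 30 + 31 + 30 + 31 + 31 = 243.
Plus 21 days into Sep → day 264.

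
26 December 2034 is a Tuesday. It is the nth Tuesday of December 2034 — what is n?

Day 26 falls in week ⌈26/7⌉ of the month.
Days 1–7 hold the 1st Tuesday, 8–14 the 2nd, 15–21 the 3rd, 22–28 the 4th, 29–31 the 5th.
26 is in the range for the 4th.

4th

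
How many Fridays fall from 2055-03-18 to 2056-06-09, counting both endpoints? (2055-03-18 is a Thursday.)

2055-03-18 is a Thursday; the first Friday on or after it is 2055-03-19 (1 day later).
From 2055-03-19 to 2056-06-09: 287 + 161 = 448 days (rest of 2055, to 2056-06-09 in 2056).
448 ÷ 7 = 64 full weeks with remainder 0, so 64 more Fridays after the first → 65.

65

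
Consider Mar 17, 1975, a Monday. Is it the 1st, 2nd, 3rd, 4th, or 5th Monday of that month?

3rd

Day 17 falls in week ⌈17/7⌉ of the month.
Days 1–7 hold the 1st Monday, 8–14 the 2nd, 15–21 the 3rd, 22–28 the 4th, 29–31 the 5th.
17 is in the range for the 3rd.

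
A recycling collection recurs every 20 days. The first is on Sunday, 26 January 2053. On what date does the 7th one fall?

The 7th occurrence is 6 intervals after the first: 6 × 20 = 120 days after 26 January 2053.
January has 31 days — 5 days to the end of January leaves 115.
February has 28 days (87 left).
March has 31 days (56 left).
April has 30 days (26 left).
26 days into May → 26 May 2053.

26 May 2053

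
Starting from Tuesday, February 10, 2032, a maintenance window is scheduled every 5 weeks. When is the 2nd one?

The 2nd occurrence is 1 interval after the first: 1 × 35 = 35 days after February 10, 2032.
February has 29 days — 19 days to the end of February leaves 16.
16 days into March → March 16, 2032.

March 16, 2032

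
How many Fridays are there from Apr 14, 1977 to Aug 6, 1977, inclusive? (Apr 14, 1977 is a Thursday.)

17

Apr 14, 1977 is a Thursday; the first Friday on or after it is Apr 15, 1977 (1 day later).
From Apr 15, 1977 to Aug 6, 1977: 15 + 31 + 30 + 31 + 6 = 113 days (rest of Apr, May, Jun, Jul, Aug).
113 ÷ 7 = 16 full weeks with remainder 1, so 16 more Fridays after the first → 17.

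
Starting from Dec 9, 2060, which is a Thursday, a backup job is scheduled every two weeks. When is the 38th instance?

May 11, 2062

The 38th occurrence is 37 intervals after the first: 37 × 14 = 518 days after Dec 9, 2060.
Dec has 31 days — 22 days to the end of Dec leaves 496.
2061 has 365 days (131 left).
Jan has 31 days (100 left).
Feb has 28 days (72 left).
Mar has 31 days (41 left).
Apr has 30 days (11 left).
11 days into May → May 11, 2062.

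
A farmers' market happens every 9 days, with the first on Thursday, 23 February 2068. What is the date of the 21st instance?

21 August 2068

The 21st occurrence is 20 intervals after the first: 20 × 9 = 180 days after 23 February 2068.
February has 29 days — 6 days to the end of February leaves 174.
March has 31 days (143 left).
April has 30 days (113 left).
May has 31 days (82 left).
June has 30 days (52 left).
July has 31 days (21 left).
21 days into August → 21 August 2068.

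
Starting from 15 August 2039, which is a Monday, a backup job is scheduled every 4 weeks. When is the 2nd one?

12 September 2039

The 2nd occurrence is 1 interval after the first: 1 × 28 = 28 days after 15 August 2039.
August has 31 days — 16 days to the end of August leaves 12.
12 days into September → 12 September 2039.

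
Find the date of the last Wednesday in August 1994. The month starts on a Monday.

August 31, 1994

August 1994 begins on a Monday, so the first Wednesday is August 3 (2 days later).
August 1994 has 31 days. Adding weeks: 3, 10, 17, 24, 31 — the last one ≤ 31 is the 31st.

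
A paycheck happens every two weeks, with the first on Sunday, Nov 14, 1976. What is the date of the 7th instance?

Feb 6, 1977

The 7th occurrence is 6 intervals after the first: 6 × 14 = 84 days after Nov 14, 1976.
Nov has 30 days — 16 days to the end of Nov leaves 68.
Dec has 31 days (37 left).
Jan has 31 days (6 left).
6 days into Feb → Feb 6, 1977.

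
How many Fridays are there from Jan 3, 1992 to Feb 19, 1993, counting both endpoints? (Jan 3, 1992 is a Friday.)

60

Jan 3, 1992 is a Friday; the first Friday on or after it is Jan 3, 1992.
From Jan 3, 1992 to Feb 19, 1993: 363 + 50 = 413 days (rest of 1992, to Feb 19, 1993 in 1993).
413 ÷ 7 = 59 full weeks with remainder 0, so 59 more Fridays after the first → 60.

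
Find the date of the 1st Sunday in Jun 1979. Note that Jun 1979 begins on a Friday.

Jun 1979 begins on a Friday, so the first Sunday is Jun 3 (2 days later).

Jun 3, 1979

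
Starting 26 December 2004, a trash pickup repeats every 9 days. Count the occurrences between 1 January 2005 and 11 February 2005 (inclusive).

5

Occurrences land 9·i days after 26 December 2004 for i = 0, 1, 2, …
1 January 2005 is 6 days after the start; 6 ÷ 9 = 0 remainder 6; since the remainder is 6, round up to i = 1. First occurrence in the window: #2 on 4 January 2005 (1×9 = 9 days in).
11 February 2005 is 47 days after the start; 47 ÷ 9 = 5 remainder 2. Last occurrence in the window: #6 on 9 February 2005.
Occurrences #2 through #6: 5 in total.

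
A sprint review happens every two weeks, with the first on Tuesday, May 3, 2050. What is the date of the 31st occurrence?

The 31st occurrence is 30 intervals after the first: 30 × 14 = 420 days after May 3, 2050.
May has 31 days — 28 days to the end of May leaves 392.
Jun has 30 days (362 left).
Jul has 31 days (331 left).
Aug has 31 days (300 left).
Sep has 30 days (270 left).
Oct has 31 days (239 left).
Nov has 30 days (209 left).
Dec has 31 days (178 left).
Jan has 31 days (147 left).
Feb has 28 days (119 left).
Mar has 31 days (88 left).
Apr has 30 days (58 left).
May has 31 days (27 left).
27 days into Jun → Jun 27, 2051.

Jun 27, 2051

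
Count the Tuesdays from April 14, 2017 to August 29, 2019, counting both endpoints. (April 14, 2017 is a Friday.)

April 14, 2017 is a Friday; the first Tuesday on or after it is April 18, 2017 (4 days later).
From April 18, 2017 to August 29, 2019: 257 + 365 + 241 = 863 days (rest of 2017, 2018, to August 29, 2019 in 2019).
863 ÷ 7 = 123 full weeks with remainder 2, so 123 more Tuesdays after the first → 124.

124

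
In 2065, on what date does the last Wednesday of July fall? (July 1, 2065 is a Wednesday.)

July 2065 begins on a Wednesday, so the first Wednesday is July 1.
July 2065 has 31 days. Adding weeks: 1, 8, 15, 22, 29 — the last one ≤ 31 is the 29th.

29 July 2065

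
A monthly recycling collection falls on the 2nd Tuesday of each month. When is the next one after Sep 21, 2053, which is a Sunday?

Oct 14, 2053

Sep 2053 starts on a Monday; its first Tuesday is the 2nd, so the 2nd Tuesday is the 9th — Sep 9, 2053.
That is not after Sep 21, 2053, so look at Oct 2053.
Oct 2053 starts on a Wednesday; its first Tuesday is the 7th, so the 2nd Tuesday is the 14th — Oct 14, 2053.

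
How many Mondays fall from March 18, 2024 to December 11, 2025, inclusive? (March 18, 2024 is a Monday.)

91

March 18, 2024 is a Monday; the first Monday on or after it is March 18, 2024.
From March 18, 2024 to December 11, 2025: 288 + 345 = 633 days (rest of 2024, to December 11, 2025 in 2025).
633 ÷ 7 = 90 full weeks with remainder 3, so 90 more Mondays after the first → 91.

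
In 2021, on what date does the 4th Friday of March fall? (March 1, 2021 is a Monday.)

March 26, 2021

March 2021 begins on a Monday, so the first Friday is March 5 (4 days later).
The 4th Friday is 3 weeks later: 5 + 21 = 26.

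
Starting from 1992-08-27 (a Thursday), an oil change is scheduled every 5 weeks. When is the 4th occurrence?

The 4th occurrence is 3 intervals after the first: 3 × 35 = 105 days after 1992-08-27.
August has 31 days — 4 days to the end of August leaves 101.
September has 30 days (71 left).
October has 31 days (40 left).
November has 30 days (10 left).
10 days into December → 1992-12-10.

1992-12-10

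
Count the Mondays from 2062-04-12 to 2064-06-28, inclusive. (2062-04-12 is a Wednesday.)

2062-04-12 is a Wednesday; the first Monday on or after it is 2062-04-17 (5 days later).
From 2062-04-17 to 2064-06-28: 258 + 365 + 180 = 803 days (rest of 2062, 2063, to 2064-06-28 in 2064).
803 ÷ 7 = 114 full weeks with remainder 5, so 114 more Mondays after the first → 115.

115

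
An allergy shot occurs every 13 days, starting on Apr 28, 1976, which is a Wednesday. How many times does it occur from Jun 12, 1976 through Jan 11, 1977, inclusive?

Occurrences land 13·i days after Apr 28, 1976 for i = 0, 1, 2, …
Jun 12, 1976 is 45 days after the start; 45 ÷ 13 = 3 remainder 6; since the remainder is 6, round up to i = 4. First occurrence in the window: #5 on Jun 19, 1976 (4×13 = 52 days in).
Jan 11, 1977 is 258 days after the start; 258 ÷ 13 = 19 remainder 11. Last occurrence in the window: #20 on Dec 31, 1976.
Occurrences #5 through #20: 16 in total.

16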